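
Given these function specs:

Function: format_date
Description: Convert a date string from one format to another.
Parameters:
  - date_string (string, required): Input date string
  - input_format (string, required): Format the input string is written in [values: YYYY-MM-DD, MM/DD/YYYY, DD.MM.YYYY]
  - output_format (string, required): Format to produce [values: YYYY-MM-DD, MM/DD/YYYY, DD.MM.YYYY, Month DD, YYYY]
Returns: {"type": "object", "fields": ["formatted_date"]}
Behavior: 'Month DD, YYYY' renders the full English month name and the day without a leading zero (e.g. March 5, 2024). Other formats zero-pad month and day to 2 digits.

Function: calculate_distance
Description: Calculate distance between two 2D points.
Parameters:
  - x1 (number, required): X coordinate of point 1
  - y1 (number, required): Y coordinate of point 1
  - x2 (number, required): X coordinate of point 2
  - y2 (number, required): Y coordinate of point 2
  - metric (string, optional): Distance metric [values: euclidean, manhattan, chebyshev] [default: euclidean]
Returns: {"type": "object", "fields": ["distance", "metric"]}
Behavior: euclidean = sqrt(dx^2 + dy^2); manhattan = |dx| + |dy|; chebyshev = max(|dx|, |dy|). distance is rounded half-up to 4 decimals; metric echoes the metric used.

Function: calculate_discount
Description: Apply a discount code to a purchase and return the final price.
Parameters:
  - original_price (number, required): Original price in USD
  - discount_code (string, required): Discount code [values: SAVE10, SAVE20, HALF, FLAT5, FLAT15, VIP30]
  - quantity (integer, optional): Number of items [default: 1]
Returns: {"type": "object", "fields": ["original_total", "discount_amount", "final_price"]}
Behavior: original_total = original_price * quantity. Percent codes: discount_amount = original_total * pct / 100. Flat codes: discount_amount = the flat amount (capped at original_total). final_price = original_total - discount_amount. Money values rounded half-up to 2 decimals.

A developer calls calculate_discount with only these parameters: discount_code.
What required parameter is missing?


Required parameters: original_price, discount_code
Provided: discount_code
Missing: original_price
original_price


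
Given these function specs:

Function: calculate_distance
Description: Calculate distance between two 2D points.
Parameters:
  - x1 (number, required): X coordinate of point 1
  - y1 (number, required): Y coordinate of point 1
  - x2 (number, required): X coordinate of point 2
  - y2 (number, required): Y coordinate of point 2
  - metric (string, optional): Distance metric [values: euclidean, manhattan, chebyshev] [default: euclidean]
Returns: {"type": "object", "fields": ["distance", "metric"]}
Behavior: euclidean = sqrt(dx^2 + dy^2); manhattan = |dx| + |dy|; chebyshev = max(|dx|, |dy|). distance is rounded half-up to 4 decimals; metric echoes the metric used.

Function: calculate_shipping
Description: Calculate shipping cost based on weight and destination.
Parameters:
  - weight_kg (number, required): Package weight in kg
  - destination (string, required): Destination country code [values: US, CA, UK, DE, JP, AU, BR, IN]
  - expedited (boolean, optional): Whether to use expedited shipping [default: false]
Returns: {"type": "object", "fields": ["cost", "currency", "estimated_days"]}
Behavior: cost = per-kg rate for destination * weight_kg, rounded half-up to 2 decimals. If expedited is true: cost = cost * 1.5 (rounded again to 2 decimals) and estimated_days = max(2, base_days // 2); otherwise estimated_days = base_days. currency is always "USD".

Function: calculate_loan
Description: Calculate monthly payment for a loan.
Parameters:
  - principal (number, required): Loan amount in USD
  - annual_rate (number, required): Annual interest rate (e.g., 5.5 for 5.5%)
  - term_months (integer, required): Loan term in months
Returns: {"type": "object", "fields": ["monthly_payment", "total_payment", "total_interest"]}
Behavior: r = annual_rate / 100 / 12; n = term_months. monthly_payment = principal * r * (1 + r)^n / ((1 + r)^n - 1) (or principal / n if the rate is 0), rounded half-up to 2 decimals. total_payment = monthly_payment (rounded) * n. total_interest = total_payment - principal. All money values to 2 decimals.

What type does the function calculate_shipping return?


The calculate_shipping spec declares Returns: {"type": "object", "fields": ["cost", "currency", "estimated_days"]}
Type:
object


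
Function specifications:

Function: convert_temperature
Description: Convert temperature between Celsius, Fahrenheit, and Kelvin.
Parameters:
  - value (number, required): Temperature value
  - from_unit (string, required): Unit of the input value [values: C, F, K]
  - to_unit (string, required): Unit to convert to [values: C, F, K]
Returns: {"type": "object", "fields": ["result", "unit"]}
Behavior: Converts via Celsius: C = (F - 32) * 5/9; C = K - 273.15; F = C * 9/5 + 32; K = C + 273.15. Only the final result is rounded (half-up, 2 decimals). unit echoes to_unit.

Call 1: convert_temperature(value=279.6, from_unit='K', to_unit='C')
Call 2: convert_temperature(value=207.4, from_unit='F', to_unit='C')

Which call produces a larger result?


Call 1:
  To C: 279.6 - 273.15 = 6.45
  Target is C: 6.45
  Round to 2 decimals: 6.45
  -> 6.45 C
Call 2:
  To C: (207.4 - 32) * 5/9 = 97.444444
  Target is C: 97.444444
  Round to 2 decimals: 97.44
  -> 97.44 C
Call 2 (97.44 C)


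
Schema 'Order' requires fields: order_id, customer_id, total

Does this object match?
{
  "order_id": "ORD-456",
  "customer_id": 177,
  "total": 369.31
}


Checking required fields... All present.
Valid - all required fields present


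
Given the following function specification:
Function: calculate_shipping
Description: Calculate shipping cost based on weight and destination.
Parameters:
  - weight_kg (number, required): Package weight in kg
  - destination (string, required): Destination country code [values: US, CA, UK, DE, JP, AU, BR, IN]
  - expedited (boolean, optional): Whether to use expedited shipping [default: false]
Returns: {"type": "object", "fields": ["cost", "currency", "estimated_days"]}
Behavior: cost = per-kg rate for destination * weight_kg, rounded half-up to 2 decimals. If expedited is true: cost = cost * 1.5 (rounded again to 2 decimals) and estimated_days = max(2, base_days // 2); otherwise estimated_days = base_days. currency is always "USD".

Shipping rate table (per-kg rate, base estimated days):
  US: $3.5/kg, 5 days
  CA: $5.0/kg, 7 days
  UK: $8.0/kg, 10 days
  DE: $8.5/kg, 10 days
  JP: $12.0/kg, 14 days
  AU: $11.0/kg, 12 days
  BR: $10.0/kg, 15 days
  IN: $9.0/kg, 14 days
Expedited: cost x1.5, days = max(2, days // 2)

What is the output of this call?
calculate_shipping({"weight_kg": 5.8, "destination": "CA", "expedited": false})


Rate for CA: $5.0/kg, base 7 days
cost = 5.0 * 5.8 = 29 -> 29.00
expedited not set/false: estimated_days = 7
Output:
{"cost": 29.0, "currency": "USD", "estimated_days": 7}


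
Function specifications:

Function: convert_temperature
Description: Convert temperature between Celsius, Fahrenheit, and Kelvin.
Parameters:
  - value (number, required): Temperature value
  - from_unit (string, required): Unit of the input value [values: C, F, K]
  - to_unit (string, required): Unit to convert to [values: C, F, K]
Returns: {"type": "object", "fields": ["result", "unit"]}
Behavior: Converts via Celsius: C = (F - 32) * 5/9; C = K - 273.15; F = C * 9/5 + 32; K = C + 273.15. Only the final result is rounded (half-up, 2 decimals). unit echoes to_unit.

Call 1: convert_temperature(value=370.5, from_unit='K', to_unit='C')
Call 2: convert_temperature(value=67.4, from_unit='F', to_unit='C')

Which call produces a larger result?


Call 1:
  To C: 370.5 - 273.15 = 97.35
  Target is C: 97.35
  Round to 2 decimals: 97.35
  -> 97.35 C
Call 2:
  To C: (67.4 - 32) * 5/9 = 19.666667
  Target is C: 19.666667
  Round to 2 decimals: 19.67
  -> 19.67 C
Call 1 (97.35 C)


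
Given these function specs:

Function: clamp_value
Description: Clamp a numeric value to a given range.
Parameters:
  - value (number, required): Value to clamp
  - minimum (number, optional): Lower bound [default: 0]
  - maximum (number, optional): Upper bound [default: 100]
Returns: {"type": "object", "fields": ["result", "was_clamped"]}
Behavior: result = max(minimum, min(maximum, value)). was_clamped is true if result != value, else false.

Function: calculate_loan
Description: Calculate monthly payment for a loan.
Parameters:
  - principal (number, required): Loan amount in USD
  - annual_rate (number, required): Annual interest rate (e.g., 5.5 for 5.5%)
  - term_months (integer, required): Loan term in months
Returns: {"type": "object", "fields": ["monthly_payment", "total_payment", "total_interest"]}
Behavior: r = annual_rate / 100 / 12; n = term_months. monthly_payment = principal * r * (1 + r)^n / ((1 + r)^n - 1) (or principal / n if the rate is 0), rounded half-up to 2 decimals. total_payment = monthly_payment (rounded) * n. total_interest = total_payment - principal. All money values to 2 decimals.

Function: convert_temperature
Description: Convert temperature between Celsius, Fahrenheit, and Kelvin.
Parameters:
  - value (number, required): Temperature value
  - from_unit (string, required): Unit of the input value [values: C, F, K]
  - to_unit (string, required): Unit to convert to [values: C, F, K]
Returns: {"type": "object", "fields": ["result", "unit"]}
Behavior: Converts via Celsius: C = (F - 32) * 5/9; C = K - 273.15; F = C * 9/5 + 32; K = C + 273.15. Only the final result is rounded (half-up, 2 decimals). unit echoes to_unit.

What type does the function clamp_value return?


The clamp_value spec declares Returns: {"type": "object", "fields": ["result", "was_clamped"]}
Type:
object


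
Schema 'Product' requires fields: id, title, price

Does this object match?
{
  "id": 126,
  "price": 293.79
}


Checking required fields...
Missing: title
Invalid - missing required field 'title'


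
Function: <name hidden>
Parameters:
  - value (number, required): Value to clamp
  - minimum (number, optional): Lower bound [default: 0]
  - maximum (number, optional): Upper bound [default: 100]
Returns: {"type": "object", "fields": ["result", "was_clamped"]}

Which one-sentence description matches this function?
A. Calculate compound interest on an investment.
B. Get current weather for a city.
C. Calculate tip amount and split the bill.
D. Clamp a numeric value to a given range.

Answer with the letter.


Parameters value, minimum, maximum and return ["result", "was_clamped"] fit: Clamp a numeric value to a given range.
D


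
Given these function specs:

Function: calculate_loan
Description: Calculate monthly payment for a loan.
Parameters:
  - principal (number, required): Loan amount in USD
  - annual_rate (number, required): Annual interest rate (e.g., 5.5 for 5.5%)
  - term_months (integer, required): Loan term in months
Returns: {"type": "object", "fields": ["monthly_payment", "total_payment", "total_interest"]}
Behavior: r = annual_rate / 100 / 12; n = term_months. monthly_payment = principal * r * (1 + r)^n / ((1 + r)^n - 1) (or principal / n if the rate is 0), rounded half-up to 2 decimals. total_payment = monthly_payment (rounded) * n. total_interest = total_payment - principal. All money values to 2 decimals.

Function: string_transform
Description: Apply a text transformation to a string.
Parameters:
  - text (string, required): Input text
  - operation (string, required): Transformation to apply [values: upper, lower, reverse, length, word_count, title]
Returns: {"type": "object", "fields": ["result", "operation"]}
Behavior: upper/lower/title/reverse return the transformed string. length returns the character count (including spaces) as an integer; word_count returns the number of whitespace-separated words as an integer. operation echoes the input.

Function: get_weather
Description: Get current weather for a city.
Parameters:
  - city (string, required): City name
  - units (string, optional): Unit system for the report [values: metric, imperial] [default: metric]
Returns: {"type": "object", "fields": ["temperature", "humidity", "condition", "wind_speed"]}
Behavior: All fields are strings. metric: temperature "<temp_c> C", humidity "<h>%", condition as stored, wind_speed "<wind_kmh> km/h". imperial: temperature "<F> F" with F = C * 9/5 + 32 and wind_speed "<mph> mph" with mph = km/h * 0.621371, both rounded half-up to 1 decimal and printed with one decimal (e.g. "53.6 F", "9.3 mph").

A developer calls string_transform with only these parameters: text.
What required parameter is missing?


Required parameters: text, operation
Provided: text
Missing: operation
operation


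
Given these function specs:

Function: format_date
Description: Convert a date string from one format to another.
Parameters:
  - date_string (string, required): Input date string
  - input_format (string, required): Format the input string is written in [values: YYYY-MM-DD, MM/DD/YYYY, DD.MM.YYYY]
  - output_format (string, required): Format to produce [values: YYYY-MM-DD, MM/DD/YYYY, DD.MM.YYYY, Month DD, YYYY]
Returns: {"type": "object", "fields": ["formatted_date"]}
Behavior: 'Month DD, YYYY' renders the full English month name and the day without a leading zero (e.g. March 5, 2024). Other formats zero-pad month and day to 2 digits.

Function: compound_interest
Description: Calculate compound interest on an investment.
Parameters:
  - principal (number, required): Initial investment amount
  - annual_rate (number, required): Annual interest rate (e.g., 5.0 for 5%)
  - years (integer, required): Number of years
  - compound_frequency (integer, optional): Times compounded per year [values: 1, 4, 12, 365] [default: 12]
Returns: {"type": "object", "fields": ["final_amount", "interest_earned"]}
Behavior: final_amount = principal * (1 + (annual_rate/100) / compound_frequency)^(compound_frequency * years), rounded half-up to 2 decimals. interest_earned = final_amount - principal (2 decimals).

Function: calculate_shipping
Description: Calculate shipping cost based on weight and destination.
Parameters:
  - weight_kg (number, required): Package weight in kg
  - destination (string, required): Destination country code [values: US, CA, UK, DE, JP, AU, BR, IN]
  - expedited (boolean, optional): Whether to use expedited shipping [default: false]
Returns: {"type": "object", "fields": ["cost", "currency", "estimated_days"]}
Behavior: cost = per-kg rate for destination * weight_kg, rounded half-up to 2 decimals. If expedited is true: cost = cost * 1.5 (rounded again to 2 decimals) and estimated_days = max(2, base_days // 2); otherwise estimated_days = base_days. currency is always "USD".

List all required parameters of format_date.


Parameters of format_date and their required/optional flag:
  date_string: required
  input_format: required
  output_format: required
date_string, input_format, output_format


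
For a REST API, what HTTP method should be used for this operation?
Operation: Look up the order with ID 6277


GET = read, POST = create, PUT = update/replace, DELETE = remove
This operation is a read.
GET


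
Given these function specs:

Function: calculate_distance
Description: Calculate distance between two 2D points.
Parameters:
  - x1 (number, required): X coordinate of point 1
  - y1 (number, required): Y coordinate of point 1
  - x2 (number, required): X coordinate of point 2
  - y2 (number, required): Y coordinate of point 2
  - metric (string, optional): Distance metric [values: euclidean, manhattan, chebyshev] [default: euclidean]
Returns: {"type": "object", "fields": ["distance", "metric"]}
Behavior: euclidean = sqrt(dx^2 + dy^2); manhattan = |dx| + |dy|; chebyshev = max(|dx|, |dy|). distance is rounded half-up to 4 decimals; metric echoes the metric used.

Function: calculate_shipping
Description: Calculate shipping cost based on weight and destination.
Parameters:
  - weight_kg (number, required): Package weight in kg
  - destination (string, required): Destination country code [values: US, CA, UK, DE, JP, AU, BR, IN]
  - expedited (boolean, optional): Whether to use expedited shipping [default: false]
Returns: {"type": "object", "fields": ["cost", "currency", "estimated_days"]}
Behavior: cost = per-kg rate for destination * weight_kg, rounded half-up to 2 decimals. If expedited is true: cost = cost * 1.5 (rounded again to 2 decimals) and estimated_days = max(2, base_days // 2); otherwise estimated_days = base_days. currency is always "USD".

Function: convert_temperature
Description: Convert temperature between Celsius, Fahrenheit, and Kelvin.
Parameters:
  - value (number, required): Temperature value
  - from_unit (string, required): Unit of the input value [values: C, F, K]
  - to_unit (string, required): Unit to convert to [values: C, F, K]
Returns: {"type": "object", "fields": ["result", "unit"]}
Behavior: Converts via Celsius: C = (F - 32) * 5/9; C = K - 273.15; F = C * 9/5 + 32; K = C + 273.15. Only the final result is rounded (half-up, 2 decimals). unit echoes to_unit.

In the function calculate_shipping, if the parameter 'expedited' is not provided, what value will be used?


The calculate_shipping spec declares:
  - expedited (boolean, optional): Whether to use expedited shipping [default: false]
Default:
false


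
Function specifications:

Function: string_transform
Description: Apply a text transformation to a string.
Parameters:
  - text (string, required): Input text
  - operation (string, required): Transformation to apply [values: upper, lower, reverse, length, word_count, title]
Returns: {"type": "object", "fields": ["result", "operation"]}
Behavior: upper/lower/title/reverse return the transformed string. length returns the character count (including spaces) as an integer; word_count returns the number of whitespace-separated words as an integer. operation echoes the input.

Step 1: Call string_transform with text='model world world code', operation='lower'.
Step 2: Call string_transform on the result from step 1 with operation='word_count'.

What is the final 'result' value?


Step 1: string_transform(text='model world world code', operation='lower')
  -> result = 'model world world code'
Step 2: string_transform(text='model world world code', operation='word_count')
  words: model, world, world, code -> 4
  -> result = 4
4


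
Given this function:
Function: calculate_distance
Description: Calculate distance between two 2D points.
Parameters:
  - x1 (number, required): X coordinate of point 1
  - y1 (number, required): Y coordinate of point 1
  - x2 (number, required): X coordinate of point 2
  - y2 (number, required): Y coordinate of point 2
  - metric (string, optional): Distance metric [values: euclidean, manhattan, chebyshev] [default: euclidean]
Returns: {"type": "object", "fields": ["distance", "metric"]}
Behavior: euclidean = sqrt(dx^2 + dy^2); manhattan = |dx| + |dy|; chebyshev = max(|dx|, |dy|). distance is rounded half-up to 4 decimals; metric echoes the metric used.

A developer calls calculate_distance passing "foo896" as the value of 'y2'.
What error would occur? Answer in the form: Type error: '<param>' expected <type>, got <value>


Spec: 'y2' is declared as number; "foo896" is a string.
Type error: 'y2' expected number, got "foo896"


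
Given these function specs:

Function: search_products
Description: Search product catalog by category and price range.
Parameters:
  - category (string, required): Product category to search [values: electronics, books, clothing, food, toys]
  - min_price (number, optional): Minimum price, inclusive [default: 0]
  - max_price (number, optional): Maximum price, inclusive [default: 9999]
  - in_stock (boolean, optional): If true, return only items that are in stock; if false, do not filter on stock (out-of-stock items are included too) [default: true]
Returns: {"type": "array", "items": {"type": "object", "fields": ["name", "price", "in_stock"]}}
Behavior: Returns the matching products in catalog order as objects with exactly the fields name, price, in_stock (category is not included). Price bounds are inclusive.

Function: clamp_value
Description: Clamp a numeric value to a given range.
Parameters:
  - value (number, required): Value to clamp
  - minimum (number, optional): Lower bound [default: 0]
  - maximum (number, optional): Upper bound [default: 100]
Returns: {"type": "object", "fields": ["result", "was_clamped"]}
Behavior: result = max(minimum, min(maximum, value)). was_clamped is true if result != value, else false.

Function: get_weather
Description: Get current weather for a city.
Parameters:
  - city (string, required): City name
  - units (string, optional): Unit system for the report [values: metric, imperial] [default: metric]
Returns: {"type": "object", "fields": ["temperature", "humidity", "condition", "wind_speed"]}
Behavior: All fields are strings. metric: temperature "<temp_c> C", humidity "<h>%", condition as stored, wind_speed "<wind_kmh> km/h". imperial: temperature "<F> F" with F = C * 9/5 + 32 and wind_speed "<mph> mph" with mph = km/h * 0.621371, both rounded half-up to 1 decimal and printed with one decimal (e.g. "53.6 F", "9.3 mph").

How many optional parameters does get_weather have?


Parameters of get_weather: city (required), units (optional)
Optional count:
1


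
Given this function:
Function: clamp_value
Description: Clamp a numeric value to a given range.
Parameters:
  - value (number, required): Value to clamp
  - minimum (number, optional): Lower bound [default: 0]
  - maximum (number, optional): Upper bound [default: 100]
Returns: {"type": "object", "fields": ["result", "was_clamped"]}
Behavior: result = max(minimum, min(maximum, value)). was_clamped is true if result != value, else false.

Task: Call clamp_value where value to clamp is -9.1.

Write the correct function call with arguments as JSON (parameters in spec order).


Mapping each described value to its parameter name:
  'Value to clamp' -> value = -9.1
clamp_value({"value": -9.1})


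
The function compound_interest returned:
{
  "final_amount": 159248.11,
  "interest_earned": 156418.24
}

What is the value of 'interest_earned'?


156418.24


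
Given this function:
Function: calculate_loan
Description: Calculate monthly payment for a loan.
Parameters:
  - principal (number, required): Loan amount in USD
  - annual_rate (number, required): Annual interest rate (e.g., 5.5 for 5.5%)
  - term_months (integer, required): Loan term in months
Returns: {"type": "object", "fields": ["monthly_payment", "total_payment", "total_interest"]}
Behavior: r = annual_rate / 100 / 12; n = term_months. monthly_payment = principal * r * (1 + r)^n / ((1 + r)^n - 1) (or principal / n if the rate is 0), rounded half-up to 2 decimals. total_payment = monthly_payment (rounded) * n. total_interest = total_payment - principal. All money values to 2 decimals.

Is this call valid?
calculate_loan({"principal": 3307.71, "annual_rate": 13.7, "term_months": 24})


Checking all required parameters present and types match... All valid.
Valid


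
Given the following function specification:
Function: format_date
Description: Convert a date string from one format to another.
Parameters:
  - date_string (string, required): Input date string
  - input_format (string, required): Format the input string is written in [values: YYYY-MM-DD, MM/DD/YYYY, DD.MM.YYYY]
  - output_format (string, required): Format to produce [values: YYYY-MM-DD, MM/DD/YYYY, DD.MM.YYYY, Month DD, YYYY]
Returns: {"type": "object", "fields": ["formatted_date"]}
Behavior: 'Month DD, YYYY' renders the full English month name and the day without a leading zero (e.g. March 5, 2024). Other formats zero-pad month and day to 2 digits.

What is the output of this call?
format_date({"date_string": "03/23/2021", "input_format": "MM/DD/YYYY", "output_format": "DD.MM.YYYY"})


Parse '03/23/2021' as MM/DD/YYYY: year=2021, month=3, day=23
Render as DD.MM.YYYY: 23.03.2021
Output:
{"formatted_date": "23.03.2021"}


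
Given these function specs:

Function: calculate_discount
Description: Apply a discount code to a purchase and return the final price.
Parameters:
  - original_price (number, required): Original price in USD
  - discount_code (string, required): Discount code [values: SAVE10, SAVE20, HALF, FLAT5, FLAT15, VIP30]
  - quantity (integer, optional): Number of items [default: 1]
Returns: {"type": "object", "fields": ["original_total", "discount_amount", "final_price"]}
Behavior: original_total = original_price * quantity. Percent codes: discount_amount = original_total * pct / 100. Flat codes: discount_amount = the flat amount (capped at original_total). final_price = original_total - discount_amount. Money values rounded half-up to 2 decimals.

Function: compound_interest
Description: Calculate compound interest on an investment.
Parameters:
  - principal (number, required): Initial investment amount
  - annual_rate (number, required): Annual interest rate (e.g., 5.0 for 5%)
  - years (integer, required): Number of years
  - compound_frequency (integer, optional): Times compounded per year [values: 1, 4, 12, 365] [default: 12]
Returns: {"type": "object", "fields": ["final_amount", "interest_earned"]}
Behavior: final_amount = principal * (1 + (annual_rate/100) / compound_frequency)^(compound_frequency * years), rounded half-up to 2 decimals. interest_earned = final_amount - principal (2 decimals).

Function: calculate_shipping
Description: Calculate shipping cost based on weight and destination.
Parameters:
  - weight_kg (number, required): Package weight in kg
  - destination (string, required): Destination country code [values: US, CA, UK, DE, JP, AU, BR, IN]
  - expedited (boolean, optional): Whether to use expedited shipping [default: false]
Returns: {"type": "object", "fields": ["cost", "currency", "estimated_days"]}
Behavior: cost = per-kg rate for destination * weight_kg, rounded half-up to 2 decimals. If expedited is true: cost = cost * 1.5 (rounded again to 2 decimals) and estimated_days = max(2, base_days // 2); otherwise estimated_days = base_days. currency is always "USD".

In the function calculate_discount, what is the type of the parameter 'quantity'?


The calculate_discount spec declares:
  - quantity (integer, optional): Number of items [default: 1]
Type:
integer


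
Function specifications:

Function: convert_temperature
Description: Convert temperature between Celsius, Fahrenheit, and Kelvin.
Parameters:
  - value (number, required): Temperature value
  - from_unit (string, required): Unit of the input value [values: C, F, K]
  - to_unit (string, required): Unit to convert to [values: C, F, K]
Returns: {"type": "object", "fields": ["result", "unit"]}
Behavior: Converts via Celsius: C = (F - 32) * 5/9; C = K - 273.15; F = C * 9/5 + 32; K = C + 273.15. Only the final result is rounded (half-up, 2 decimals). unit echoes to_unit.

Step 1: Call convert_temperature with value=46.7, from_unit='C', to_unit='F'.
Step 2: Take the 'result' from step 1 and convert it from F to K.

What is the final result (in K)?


Step 1: convert_temperature(value=46.7, from_unit=C, to_unit=F)
  Input already in C: 46.7
  To F: 46.7 * 9/5 + 32 = 116.06
  Round to 2 decimals: 116.06
  -> result = 116.06 F
Step 2: convert_temperature(value=116.06, from_unit=F, to_unit=K)
  To C: (116.06 - 32) * 5/9 = 46.7
  To K: 46.7 + 273.15 = 319.85
  Round to 2 decimals: 319.85
  -> result = 319.85 K
319.85 K


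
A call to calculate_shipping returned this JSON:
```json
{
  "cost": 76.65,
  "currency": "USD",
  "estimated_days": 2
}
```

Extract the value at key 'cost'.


76.65


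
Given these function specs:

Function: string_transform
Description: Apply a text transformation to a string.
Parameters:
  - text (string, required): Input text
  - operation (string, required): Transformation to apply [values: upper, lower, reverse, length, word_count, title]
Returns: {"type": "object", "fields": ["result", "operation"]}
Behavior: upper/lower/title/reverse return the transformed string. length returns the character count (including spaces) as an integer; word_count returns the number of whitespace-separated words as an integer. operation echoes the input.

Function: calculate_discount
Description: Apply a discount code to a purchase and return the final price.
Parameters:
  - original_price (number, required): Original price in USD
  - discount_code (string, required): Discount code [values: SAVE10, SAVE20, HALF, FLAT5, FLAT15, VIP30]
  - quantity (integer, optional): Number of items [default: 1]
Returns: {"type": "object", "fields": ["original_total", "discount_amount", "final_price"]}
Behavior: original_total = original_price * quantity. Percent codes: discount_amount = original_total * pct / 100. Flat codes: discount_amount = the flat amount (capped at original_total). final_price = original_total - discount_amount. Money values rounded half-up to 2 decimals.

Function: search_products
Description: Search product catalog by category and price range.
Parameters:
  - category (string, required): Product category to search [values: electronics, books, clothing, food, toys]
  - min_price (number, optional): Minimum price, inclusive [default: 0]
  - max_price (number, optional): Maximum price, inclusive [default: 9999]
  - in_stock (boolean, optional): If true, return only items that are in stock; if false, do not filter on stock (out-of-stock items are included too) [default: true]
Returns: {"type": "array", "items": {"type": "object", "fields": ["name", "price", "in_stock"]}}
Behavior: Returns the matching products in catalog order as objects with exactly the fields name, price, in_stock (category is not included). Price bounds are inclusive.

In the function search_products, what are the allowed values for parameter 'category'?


The search_products spec declares:
  - category (string, required): Product category to search [values: electronics, books, clothing, food, toys]
Allowed values:
electronics, books, clothing, food, toys


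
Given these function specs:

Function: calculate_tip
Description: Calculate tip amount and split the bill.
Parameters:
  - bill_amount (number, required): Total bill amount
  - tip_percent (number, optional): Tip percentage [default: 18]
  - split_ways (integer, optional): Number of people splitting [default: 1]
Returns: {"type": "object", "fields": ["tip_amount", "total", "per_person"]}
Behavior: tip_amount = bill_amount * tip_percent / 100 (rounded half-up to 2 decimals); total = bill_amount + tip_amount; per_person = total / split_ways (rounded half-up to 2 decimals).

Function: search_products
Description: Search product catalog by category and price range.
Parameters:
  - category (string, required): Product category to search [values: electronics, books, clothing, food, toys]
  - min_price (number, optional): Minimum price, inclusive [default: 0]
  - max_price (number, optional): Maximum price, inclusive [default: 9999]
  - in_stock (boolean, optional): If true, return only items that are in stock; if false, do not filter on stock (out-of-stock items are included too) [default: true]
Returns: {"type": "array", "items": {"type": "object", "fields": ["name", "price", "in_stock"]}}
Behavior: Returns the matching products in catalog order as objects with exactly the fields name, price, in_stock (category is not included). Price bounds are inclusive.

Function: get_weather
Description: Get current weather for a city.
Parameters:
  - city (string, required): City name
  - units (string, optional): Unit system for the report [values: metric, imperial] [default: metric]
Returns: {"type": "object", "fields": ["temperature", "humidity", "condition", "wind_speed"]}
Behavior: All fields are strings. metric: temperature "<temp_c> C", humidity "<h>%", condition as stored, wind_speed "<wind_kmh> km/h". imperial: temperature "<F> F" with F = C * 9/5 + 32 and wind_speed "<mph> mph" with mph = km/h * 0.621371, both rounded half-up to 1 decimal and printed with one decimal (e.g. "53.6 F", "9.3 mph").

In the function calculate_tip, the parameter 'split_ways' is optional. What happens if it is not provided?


The calculate_tip spec declares:
  - split_ways (integer, optional): Number of people splitting [default: 1]
It defaults to 1


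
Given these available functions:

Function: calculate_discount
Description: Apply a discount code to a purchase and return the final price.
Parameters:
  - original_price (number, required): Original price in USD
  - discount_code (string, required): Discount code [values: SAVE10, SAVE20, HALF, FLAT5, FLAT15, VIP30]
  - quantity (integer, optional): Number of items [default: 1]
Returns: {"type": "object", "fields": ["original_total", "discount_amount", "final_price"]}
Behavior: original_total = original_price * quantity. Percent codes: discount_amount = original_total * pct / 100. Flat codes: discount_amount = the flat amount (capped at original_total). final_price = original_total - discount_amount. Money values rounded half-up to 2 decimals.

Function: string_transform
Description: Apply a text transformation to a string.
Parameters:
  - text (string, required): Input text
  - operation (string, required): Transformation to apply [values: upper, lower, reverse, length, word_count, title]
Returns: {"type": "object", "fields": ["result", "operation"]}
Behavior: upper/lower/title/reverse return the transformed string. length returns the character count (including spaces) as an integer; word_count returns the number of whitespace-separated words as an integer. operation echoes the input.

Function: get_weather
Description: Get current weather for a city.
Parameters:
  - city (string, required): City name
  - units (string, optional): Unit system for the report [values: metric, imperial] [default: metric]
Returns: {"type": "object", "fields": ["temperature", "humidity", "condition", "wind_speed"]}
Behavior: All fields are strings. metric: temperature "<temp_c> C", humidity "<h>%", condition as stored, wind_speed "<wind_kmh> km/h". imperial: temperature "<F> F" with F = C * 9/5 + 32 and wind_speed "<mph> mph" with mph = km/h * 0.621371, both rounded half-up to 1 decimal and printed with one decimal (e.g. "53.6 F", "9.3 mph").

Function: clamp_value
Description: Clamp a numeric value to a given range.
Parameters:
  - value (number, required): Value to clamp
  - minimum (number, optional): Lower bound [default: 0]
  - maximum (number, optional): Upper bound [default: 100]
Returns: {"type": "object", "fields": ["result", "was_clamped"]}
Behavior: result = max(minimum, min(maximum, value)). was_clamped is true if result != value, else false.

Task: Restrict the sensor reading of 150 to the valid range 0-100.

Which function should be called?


The task needs a function whose description is: Clamp a numeric value to a given range.
clamp_value


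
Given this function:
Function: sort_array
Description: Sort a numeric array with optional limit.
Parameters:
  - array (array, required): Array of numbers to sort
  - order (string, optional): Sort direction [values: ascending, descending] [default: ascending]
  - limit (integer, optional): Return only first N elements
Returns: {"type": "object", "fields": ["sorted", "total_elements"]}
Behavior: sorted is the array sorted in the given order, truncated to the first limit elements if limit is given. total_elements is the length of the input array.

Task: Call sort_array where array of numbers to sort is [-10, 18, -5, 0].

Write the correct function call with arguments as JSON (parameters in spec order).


Mapping each described value to its parameter name:
  'Array of numbers to sort' -> array = [-10, 18, -5, 0]
sort_array({"array": [-10, 18, -5, 0]})


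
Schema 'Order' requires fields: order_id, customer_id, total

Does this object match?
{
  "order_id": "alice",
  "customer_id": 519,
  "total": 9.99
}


Checking required fields... All present.
Valid - all required fields present


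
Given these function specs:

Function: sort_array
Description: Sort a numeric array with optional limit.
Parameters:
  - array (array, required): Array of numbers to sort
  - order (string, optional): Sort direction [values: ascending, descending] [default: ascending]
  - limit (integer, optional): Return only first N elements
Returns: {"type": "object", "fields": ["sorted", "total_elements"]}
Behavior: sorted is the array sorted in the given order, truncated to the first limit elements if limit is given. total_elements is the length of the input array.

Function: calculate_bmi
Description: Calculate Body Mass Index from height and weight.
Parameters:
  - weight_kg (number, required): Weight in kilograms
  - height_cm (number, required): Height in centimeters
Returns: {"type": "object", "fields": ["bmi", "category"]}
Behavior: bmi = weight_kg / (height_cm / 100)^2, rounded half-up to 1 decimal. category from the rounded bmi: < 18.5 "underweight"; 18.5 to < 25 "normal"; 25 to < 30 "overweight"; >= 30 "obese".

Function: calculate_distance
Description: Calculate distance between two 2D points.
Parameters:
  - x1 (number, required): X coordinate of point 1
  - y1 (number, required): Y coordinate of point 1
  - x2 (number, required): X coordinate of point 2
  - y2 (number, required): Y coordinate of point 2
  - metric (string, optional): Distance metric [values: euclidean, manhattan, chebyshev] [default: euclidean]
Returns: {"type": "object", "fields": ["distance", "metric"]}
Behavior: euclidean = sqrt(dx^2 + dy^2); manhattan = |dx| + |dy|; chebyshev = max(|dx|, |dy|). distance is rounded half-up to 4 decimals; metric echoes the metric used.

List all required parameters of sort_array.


Parameters of sort_array and their required/optional flag:
  array: required
  order: optional
  limit: optional
array


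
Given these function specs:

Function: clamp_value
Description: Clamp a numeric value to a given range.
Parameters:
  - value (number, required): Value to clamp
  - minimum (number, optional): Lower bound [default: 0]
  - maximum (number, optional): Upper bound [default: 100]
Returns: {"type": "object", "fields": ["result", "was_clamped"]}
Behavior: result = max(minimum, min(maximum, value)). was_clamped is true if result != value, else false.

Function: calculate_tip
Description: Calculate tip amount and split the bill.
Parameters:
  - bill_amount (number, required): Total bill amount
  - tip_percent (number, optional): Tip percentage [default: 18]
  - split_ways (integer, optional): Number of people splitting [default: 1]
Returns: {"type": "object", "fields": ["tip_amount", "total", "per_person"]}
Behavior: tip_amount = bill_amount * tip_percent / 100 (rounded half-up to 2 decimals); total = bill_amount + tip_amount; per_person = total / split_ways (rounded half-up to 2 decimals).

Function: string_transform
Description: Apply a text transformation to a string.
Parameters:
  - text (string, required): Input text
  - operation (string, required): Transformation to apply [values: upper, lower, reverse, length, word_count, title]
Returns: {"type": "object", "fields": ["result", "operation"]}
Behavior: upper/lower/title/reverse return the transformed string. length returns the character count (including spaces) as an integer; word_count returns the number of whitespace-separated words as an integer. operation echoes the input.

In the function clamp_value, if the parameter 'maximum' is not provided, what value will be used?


The clamp_value spec declares:
  - maximum (number, optional): Upper bound [default: 100]
Default:
100


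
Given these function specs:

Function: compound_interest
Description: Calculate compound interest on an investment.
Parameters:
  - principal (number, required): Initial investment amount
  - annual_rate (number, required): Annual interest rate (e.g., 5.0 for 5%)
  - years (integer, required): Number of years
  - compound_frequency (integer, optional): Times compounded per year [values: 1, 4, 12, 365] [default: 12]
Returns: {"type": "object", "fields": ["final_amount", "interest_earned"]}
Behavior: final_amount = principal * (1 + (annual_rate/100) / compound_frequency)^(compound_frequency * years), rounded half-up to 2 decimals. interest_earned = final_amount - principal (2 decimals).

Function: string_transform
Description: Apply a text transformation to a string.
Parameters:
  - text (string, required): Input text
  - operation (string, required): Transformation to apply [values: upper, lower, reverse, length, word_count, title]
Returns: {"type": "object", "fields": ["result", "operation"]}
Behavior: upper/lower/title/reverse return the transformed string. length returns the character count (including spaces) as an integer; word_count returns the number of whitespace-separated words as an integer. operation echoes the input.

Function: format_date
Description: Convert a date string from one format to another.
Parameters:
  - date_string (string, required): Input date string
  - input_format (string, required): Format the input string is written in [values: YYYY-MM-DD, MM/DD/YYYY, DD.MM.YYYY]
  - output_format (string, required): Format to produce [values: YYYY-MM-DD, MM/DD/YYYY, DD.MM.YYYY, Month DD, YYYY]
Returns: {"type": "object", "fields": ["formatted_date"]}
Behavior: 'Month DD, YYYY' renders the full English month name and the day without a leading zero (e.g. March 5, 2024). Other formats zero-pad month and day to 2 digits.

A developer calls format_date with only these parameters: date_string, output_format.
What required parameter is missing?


Required parameters: date_string, input_format, output_format
Provided: date_string, output_format
Missing: input_format
input_format
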